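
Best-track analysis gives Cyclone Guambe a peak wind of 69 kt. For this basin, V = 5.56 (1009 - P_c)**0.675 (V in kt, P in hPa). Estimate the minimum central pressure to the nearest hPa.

ΔP = (V / 5.56)^(1/0.675) = (69/5.56)^1.481.
69/5.56 = 12.410; 12.410^1.481 ≈ 41.73 hPa.
P_c = 1009 − 41.73 = 967.27 ≈ 967 hPa.

967 hPa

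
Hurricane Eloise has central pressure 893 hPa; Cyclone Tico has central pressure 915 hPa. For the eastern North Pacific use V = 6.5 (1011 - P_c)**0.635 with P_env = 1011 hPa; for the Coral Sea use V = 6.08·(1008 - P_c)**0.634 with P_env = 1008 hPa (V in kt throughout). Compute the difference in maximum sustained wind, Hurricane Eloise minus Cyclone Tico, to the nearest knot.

27 kt

Hurricane Eloise: ΔP = 118; V ≈ 6.5 × 118^0.635 ≈ 134.45 kt.
Cyclone Tico: ΔP = 93; V ≈ 6.08 × 93^0.634 ≈ 107.63 kt.
Difference ≈ 134.45 − 107.63 = 26.82 → 27 kt.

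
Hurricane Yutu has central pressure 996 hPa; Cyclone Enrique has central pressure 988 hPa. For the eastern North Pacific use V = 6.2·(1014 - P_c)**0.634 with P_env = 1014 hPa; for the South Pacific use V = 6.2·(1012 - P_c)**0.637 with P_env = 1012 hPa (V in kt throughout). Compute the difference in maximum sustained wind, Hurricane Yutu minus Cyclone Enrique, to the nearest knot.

-8 kt

Hurricane Yutu: ΔP = 18; V ≈ 6.2 × 18^0.634 ≈ 38.75 kt.
Cyclone Enrique: ΔP = 24; V ≈ 6.2 × 24^0.637 ≈ 46.94 kt.
Difference ≈ 38.75 − 46.94 = -8.19 → -8 kt.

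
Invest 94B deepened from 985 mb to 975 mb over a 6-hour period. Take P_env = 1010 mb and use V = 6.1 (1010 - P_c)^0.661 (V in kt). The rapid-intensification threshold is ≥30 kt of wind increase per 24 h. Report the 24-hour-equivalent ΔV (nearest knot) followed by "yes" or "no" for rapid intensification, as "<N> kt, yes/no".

V₁: ΔP = 25, V ≈ 6.1 × 25^0.661 ≈ 51.21 kt.
V₂: ΔP = 35, V ≈ 6.1 × 35^0.661 ≈ 63.97 kt.
ΔV over 6 h = 12.76 kt → 24 h equivalent = 12.76 × 24/6 ≈ 51.04 kt.
51 kt ≥ 30 kt ⇒ rapid intensification.

51 kt, yes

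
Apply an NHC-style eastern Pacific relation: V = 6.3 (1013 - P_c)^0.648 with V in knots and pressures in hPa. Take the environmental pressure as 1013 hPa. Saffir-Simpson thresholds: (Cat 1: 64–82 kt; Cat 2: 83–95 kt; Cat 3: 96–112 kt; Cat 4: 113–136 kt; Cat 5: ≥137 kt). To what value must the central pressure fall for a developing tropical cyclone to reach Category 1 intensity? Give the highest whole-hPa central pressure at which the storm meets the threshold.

Category 1 begins at V = 64 kt.
Required ΔP = (64/6.3)^(1/0.648) = 10.159^1.543 ≈ 35.79 hPa.
P_c ≤ 1013 − 35.79 = 977.21, so the highest integer P_c is 977 hPa.

977 hPa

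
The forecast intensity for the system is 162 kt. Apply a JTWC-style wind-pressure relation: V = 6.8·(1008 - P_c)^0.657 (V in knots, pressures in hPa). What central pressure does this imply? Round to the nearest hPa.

ΔP = (V / 6.8)^(1/0.657) = (162/6.8)^1.522.
162/6.8 = 23.824; 23.824^1.522 ≈ 124.71 hPa.
P_c = 1008 − 124.71 = 883.29 ≈ 883 hPa.

883 hPa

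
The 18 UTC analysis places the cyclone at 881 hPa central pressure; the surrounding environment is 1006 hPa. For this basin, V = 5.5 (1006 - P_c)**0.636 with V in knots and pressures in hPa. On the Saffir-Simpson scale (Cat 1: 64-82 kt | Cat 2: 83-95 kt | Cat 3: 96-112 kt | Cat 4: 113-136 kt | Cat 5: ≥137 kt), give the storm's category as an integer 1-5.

4

ΔP = 1006 − 881 = 125 hPa.
V ≈ 5.5 × 125^0.636 = 5.5 × 21.56 ≈ 119 kt.
119 kt falls in the Category 4 band.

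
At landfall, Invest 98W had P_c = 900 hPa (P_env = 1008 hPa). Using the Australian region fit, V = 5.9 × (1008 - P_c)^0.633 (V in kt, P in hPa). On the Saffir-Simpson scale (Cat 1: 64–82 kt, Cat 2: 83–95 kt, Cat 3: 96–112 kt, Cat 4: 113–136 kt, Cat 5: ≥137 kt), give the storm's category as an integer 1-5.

4

ΔP = 1008 − 900 = 108 hPa.
V ≈ 5.9 × 108^0.633 = 5.9 × 19.37 ≈ 114 kt.
114 kt falls in the Category 4 band.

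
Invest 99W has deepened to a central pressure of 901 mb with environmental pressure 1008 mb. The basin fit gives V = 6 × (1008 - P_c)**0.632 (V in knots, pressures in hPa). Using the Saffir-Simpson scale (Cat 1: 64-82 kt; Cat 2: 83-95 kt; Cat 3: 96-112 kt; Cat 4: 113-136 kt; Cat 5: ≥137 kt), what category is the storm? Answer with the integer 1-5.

4

ΔP = 1008 − 901 = 107 mb.
V ≈ 6 × 107^0.632 = 6 × 19.17 ≈ 115 kt.
115 kt falls in the Category 4 band.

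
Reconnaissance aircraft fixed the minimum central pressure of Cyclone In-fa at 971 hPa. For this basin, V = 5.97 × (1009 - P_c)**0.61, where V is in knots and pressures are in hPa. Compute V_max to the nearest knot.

55 kt

ΔP = 1009 − 971 = 38 hPa.
38^0.61 ≈ 9.197.
V ≈ 5.97 × 9.197 ≈ 54.9 kt.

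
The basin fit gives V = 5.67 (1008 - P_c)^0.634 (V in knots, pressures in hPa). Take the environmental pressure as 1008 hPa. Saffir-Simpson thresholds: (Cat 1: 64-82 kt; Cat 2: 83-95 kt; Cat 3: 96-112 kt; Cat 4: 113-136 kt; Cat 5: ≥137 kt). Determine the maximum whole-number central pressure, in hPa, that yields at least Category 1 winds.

Category 1 begins at V = 64 kt.
Required ΔP = (64/5.67)^(1/0.634) = 11.287^1.577 ≈ 45.73 hPa.
P_c ≤ 1008 − 45.73 = 962.27, so the highest integer P_c is 962 hPa.

962 hPa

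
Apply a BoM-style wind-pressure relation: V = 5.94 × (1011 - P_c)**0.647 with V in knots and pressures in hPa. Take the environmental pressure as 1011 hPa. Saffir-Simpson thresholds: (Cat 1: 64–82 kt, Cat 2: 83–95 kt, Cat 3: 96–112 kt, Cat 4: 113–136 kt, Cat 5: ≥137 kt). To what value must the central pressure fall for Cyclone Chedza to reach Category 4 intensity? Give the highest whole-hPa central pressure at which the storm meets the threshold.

Category 4 begins at V = 113 kt.
Required ΔP = (113/5.94)^(1/0.647) = 19.024^1.546 ≈ 94.90 hPa.
P_c ≤ 1011 − 94.90 = 916.10, so the highest integer P_c is 916 hPa.

916 hPa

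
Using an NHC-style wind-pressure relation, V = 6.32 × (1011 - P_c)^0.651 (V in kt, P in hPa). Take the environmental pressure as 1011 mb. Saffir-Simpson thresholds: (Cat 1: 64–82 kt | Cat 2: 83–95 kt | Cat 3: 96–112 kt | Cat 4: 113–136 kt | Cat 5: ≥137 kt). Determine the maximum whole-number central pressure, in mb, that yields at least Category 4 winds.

Category 4 begins at V = 113 kt.
Required ΔP = (113/6.32)^(1/0.651) = 17.880^1.536 ≈ 83.90 mb.
P_c ≤ 1011 − 83.90 = 927.10, so the highest integer P_c is 927 mb.

927 mb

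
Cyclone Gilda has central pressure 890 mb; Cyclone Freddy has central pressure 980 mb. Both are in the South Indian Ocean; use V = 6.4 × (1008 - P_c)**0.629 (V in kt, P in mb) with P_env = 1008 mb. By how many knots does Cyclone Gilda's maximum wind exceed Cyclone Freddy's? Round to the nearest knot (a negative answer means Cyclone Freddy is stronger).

77 kt

Cyclone Gilda: ΔP = 118; V ≈ 6.4 × 118^0.629 ≈ 128.65 kt.
Cyclone Freddy: ΔP = 28; V ≈ 6.4 × 28^0.629 ≈ 52.05 kt.
Difference ≈ 128.65 − 52.05 = 76.60 → 77 kt.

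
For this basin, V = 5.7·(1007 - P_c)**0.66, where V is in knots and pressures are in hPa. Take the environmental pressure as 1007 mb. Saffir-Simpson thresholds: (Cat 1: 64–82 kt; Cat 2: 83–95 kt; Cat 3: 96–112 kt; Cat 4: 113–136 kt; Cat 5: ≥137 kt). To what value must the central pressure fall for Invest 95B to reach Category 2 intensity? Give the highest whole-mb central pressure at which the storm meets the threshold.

Category 2 begins at V = 83 kt.
Required ΔP = (83/5.7)^(1/0.66) = 14.561^1.515 ≈ 57.87 mb.
P_c ≤ 1007 − 57.87 = 949.13, so the highest integer P_c is 949 mb.

949 mb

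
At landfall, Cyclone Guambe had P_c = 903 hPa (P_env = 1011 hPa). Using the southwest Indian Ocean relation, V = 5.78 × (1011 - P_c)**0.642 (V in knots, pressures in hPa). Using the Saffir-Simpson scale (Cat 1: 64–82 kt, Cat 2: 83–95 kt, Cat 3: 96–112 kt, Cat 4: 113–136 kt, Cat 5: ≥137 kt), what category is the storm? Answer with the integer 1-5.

ΔP = 1011 − 903 = 108 hPa.
V ≈ 5.78 × 108^0.642 = 5.78 × 20.20 ≈ 117 kt.
117 kt falls in the Category 4 band.

4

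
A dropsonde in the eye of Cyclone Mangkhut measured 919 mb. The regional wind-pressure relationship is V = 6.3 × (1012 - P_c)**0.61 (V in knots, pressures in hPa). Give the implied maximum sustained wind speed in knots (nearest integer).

100 kt

ΔP = 1012 − 919 = 93 mb.
93^0.61 ≈ 15.877.
V ≈ 6.3 × 15.877 ≈ 100.0 kt.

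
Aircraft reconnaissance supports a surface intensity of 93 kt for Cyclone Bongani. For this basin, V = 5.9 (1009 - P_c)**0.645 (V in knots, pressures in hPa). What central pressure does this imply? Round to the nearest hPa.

937 hPa

ΔP = (V / 5.9)^(1/0.645) = (93/5.9)^1.550.
93/5.9 = 15.763; 15.763^1.550 ≈ 71.91 hPa.
P_c = 1009 − 71.91 = 937.09 ≈ 937 hPa.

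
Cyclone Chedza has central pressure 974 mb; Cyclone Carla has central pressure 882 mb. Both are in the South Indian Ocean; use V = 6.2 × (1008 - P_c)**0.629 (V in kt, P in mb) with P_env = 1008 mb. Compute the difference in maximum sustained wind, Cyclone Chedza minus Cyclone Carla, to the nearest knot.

Cyclone Chedza: ΔP = 34; V ≈ 6.2 × 34^0.629 ≈ 56.98 kt.
Cyclone Carla: ΔP = 126; V ≈ 6.2 × 126^0.629 ≈ 129.87 kt.
Difference ≈ 56.98 − 129.87 = -72.89 → -73 kt.

-73 kt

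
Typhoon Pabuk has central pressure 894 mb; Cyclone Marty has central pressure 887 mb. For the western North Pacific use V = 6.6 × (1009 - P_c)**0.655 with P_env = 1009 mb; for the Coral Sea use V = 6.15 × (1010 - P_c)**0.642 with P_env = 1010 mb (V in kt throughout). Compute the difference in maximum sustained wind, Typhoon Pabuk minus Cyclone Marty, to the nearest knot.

13 kt

Typhoon Pabuk: ΔP = 115; V ≈ 6.6 × 115^0.655 ≈ 147.67 kt.
Cyclone Marty: ΔP = 123; V ≈ 6.15 × 123^0.642 ≈ 135.08 kt.
Difference ≈ 147.67 − 135.08 = 12.59 → 13 kt.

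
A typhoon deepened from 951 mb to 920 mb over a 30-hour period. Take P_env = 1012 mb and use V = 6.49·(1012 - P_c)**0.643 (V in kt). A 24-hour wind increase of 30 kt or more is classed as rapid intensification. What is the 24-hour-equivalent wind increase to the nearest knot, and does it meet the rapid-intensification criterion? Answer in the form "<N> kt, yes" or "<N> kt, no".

V₁: ΔP = 61, V ≈ 6.49 × 61^0.643 ≈ 91.25 kt.
V₂: ΔP = 92, V ≈ 6.49 × 92^0.643 ≈ 118.84 kt.
ΔV over 30 h = 27.59 kt → 24 h equivalent = 27.59 × 24/30 ≈ 22.07 kt.
22 kt < 30 kt ⇒ not rapid intensification.

22 kt, no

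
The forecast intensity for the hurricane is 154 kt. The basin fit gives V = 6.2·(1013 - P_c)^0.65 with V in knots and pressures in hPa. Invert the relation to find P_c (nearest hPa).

ΔP = (V / 6.2)^(1/0.65) = (154/6.2)^1.538.
154/6.2 = 24.839; 24.839^1.538 ≈ 140.07 hPa.
P_c = 1013 − 140.07 = 872.93 ≈ 873 hPa.

873 hPa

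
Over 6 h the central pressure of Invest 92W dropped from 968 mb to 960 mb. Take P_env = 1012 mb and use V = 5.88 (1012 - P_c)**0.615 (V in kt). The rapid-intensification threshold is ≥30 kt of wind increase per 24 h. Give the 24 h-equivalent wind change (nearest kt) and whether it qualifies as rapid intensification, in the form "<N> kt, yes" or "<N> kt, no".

26 kt, no

V₁: ΔP = 44, V ≈ 5.88 × 44^0.615 ≈ 60.27 kt.
V₂: ΔP = 52, V ≈ 5.88 × 52^0.615 ≈ 66.79 kt.
ΔV over 6 h = 6.52 kt → 24 h equivalent = 6.52 × 24/6 ≈ 26.08 kt.
26 kt < 30 kt ⇒ not rapid intensification.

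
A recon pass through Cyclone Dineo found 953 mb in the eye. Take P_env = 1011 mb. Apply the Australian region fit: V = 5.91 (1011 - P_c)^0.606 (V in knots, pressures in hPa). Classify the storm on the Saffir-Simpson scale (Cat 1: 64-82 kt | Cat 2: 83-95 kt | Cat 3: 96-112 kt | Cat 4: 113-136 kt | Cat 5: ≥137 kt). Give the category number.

1

ΔP = 1011 − 953 = 58 mb.
V ≈ 5.91 × 58^0.606 = 5.91 × 11.71 ≈ 69 kt.
69 kt falls in the Category 1 band.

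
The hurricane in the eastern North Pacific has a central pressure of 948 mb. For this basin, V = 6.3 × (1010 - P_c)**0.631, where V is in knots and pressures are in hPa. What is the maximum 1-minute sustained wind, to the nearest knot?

ΔP = 1010 − 948 = 62 mb.
62^0.631 ≈ 13.521.
V ≈ 6.3 × 13.521 ≈ 85.2 kt.

85 kt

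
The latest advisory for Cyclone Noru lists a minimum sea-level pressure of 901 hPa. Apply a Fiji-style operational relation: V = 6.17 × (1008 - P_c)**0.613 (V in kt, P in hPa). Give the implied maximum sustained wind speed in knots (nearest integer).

ΔP = 1008 − 901 = 107 hPa.
107^0.613 ≈ 17.539.
V ≈ 6.17 × 17.539 ≈ 108.2 kt.

108 kt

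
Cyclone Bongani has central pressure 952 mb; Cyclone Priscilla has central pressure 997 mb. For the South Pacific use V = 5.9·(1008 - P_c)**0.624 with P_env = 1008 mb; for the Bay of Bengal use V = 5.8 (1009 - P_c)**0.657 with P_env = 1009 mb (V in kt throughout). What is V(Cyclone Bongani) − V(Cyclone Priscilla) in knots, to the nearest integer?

43 kt

Cyclone Bongani: ΔP = 56; V ≈ 5.9 × 56^0.624 ≈ 72.73 kt.
Cyclone Priscilla: ΔP = 12; V ≈ 5.8 × 12^0.657 ≈ 29.68 kt.
Difference ≈ 72.73 − 29.68 = 43.05 → 43 kt.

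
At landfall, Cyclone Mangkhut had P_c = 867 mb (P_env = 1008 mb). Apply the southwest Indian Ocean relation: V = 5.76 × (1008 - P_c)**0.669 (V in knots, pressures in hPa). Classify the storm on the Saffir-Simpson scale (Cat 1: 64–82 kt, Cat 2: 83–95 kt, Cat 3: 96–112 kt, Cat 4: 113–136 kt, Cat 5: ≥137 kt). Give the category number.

5

ΔP = 1008 − 867 = 141 mb.
V ≈ 5.76 × 141^0.669 = 5.76 × 27.40 ≈ 158 kt.
158 kt falls in the Category 5 band.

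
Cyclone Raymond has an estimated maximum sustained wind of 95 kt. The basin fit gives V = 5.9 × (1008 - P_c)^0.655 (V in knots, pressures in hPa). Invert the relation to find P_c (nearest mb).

ΔP = (V / 5.9)^(1/0.655) = (95/5.9)^1.527.
95/5.9 = 16.102; 16.102^1.527 ≈ 69.59 mb.
P_c = 1008 − 69.59 = 938.41 ≈ 938 mb.

938 mb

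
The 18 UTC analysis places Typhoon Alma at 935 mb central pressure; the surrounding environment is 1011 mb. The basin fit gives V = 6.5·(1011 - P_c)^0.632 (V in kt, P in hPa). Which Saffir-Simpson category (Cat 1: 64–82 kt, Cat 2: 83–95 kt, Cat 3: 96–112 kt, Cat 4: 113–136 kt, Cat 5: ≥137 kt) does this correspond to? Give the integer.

ΔP = 1011 − 935 = 76 mb.
V ≈ 6.5 × 76^0.632 = 6.5 × 15.44 ≈ 100 kt.
100 kt falls in the Category 3 band.

3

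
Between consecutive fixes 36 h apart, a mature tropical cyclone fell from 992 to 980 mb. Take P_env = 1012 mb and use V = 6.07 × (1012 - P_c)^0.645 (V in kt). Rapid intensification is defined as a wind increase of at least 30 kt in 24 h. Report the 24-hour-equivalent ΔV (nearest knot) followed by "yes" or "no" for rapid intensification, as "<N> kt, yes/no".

10 kt, no

V₁: ΔP = 20, V ≈ 6.07 × 20^0.645 ≈ 41.91 kt.
V₂: ΔP = 32, V ≈ 6.07 × 32^0.645 ≈ 56.76 kt.
ΔV over 36 h = 14.85 kt → 24 h equivalent = 14.85 × 24/36 ≈ 9.90 kt.
10 kt < 30 kt ⇒ not rapid intensification.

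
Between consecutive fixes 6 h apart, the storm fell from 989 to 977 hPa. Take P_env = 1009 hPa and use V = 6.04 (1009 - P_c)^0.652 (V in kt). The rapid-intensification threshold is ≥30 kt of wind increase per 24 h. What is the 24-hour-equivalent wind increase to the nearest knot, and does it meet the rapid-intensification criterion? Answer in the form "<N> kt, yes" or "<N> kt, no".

V₁: ΔP = 20, V ≈ 6.04 × 20^0.652 ≈ 42.59 kt.
V₂: ΔP = 32, V ≈ 6.04 × 32^0.652 ≈ 57.86 kt.
ΔV over 6 h = 15.27 kt → 24 h equivalent = 15.27 × 24/6 ≈ 61.08 kt.
61 kt ≥ 30 kt ⇒ rapid intensification.

61 kt, yes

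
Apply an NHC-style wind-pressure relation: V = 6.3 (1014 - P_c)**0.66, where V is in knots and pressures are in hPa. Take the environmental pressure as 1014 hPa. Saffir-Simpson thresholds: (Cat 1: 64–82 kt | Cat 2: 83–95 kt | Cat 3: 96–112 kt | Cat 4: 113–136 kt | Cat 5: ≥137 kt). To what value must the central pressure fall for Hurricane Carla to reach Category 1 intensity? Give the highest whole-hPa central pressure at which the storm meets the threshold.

980 hPa

Category 1 begins at V = 64 kt.
Required ΔP = (64/6.3)^(1/0.66) = 10.159^1.515 ≈ 33.54 hPa.
P_c ≤ 1014 − 33.54 = 980.46, so the highest integer P_c is 980 hPa.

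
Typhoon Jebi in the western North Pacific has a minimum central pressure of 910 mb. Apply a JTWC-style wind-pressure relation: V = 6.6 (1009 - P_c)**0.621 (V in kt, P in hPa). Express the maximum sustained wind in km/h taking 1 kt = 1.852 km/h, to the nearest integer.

ΔP = 1009 − 910 = 99 mb.
V ≈ 6.6 × 99^0.621 = 6.6 × 17.350 ≈ 114.507 kt.
114.507 × 1.852 ≈ 212.07 km/h → 212 km/h.

212 km/h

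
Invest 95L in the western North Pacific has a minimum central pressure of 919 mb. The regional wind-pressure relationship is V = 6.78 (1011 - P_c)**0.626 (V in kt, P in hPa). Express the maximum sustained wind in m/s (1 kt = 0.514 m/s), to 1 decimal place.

ΔP = 1011 − 919 = 92 mb.
V ≈ 6.78 × 92^0.626 = 6.78 × 16.956 ≈ 114.964 kt.
114.964 × 0.514 ≈ 59.09 m/s → 59.1 m/s.

59.1 m/s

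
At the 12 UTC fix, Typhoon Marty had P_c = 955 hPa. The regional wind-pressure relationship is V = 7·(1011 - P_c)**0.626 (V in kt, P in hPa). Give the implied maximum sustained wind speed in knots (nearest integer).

87 kt

ΔP = 1011 − 955 = 56 hPa.
56^0.626 ≈ 12.427.
V ≈ 7 × 12.427 ≈ 87.0 kt.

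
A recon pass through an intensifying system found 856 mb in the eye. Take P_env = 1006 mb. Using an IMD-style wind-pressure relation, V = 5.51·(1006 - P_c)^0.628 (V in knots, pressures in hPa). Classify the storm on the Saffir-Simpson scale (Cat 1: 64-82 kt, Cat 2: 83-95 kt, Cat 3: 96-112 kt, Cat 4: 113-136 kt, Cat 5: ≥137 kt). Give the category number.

ΔP = 1006 − 856 = 150 mb.
V ≈ 5.51 × 150^0.628 = 5.51 × 23.26 ≈ 128 kt.
128 kt falls in the Category 4 band.

4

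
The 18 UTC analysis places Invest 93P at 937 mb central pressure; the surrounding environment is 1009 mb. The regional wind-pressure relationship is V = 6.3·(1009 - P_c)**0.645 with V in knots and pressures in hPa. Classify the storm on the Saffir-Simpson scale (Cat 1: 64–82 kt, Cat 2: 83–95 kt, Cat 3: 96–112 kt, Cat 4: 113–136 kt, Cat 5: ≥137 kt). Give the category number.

ΔP = 1009 − 937 = 72 mb.
V ≈ 6.3 × 72^0.645 = 6.3 × 15.78 ≈ 99 kt.
99 kt falls in the Category 3 band.

3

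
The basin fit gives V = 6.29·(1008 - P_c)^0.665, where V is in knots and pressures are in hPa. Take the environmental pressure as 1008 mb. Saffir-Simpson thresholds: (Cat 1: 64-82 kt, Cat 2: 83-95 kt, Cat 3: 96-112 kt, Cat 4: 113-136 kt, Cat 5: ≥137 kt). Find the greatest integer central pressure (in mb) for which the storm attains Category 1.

Category 1 begins at V = 64 kt.
Required ΔP = (64/6.29)^(1/0.665) = 10.175^1.504 ≈ 32.74 mb.
P_c ≤ 1008 − 32.74 = 975.26, so the highest integer P_c is 975 mb.

975 mb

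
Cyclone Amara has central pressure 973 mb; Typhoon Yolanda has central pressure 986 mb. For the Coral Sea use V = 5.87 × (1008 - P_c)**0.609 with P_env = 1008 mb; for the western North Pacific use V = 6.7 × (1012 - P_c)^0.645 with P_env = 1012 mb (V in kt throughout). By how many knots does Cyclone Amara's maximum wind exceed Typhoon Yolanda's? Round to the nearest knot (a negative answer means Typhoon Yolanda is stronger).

-4 kt

Cyclone Amara: ΔP = 35; V ≈ 5.87 × 35^0.609 ≈ 51.17 kt.
Typhoon Yolanda: ΔP = 26; V ≈ 6.7 × 26^0.645 ≈ 54.79 kt.
Difference ≈ 51.17 − 54.79 = -3.62 → -4 kt.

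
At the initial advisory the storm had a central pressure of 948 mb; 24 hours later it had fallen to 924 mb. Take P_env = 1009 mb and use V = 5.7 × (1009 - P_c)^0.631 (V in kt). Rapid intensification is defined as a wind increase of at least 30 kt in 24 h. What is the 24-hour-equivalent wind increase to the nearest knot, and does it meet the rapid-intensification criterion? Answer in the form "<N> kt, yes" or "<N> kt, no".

18 kt, no

V₁: ΔP = 61, V ≈ 5.7 × 61^0.631 ≈ 76.28 kt.
V₂: ΔP = 85, V ≈ 5.7 × 85^0.631 ≈ 94.05 kt.
ΔV over 24 h = 17.77 kt → 24 h equivalent = 17.77 × 24/24 ≈ 17.77 kt.
18 kt < 30 kt ⇒ not rapid intensification.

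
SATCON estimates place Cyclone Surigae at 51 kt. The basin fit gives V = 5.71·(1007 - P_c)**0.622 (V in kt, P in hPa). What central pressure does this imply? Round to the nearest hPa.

973 hPa

ΔP = (V / 5.71)^(1/0.622) = (51/5.71)^1.608.
51/5.71 = 8.932; 8.932^1.608 ≈ 33.79 hPa.
P_c = 1007 − 33.79 = 973.21 ≈ 973 hPa.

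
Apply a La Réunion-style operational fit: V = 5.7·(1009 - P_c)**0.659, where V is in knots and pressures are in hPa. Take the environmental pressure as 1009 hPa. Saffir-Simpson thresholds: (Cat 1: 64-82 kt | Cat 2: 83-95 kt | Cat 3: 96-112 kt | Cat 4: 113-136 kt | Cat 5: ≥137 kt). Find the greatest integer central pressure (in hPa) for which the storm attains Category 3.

Category 3 begins at V = 96 kt.
Required ΔP = (96/5.7)^(1/0.659) = 16.842^1.517 ≈ 72.61 hPa.
P_c ≤ 1009 − 72.61 = 936.39, so the highest integer P_c is 936 hPa.

936 hPa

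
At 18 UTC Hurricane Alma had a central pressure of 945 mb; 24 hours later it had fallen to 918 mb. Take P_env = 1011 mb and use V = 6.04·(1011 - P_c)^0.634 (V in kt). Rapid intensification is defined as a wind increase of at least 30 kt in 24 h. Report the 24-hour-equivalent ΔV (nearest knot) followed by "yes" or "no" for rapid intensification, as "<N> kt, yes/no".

V₁: ΔP = 66, V ≈ 6.04 × 66^0.634 ≈ 86.03 kt.
V₂: ΔP = 93, V ≈ 6.04 × 93^0.634 ≈ 106.92 kt.
ΔV over 24 h = 20.89 kt → 24 h equivalent = 20.89 × 24/24 ≈ 20.89 kt.
21 kt < 30 kt ⇒ not rapid intensification.

21 kt, no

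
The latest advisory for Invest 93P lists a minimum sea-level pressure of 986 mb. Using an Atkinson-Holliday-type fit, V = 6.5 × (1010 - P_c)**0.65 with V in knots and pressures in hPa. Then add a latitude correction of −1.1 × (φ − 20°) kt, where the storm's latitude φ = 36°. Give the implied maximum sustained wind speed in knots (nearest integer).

34 kt

ΔP = 1010 − 986 = 24 mb.
24^0.65 ≈ 7.891.
V ≈ 6.5 × 7.891 ≈ 51.3 kt.
Latitude correction: −1.1 × (36 − 20) = -17.6 kt.
Corrected V ≈ 33.7 kt → 34 kt.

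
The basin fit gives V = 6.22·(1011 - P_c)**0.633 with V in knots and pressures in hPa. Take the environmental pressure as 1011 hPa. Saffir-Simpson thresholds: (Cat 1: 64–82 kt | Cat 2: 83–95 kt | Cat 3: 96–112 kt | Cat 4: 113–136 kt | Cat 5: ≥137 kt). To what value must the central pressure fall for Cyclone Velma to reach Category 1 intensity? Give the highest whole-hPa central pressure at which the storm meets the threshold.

971 hPa

Category 1 begins at V = 64 kt.
Required ΔP = (64/6.22)^(1/0.633) = 10.289^1.580 ≈ 39.75 hPa.
P_c ≤ 1011 − 39.75 = 971.25, so the highest integer P_c is 971 hPa.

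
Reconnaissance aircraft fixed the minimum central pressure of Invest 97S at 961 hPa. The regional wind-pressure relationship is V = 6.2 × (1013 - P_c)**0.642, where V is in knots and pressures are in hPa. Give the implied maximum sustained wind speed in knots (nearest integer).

ΔP = 1013 − 961 = 52 hPa.
52^0.642 ≈ 12.638.
V ≈ 6.2 × 12.638 ≈ 78.4 kt.

78 kt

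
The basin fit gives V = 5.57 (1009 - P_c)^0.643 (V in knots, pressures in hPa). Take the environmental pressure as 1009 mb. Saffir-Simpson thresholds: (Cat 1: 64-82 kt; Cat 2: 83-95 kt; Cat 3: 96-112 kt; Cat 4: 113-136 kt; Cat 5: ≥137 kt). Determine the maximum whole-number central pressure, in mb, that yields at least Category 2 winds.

942 mb

Category 2 begins at V = 83 kt.
Required ΔP = (83/5.57)^(1/0.643) = 14.901^1.555 ≈ 66.77 mb.
P_c ≤ 1009 − 66.77 = 942.23, so the highest integer P_c is 942 mb.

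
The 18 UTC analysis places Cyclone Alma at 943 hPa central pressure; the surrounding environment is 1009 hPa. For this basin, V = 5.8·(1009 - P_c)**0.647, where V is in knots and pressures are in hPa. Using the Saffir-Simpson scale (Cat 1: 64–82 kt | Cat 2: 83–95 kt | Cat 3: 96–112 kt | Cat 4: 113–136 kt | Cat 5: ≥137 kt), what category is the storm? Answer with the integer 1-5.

2

ΔP = 1009 − 943 = 66 hPa.
V ≈ 5.8 × 66^0.647 = 5.8 × 15.04 ≈ 87 kt.
87 kt falls in the Category 2 band.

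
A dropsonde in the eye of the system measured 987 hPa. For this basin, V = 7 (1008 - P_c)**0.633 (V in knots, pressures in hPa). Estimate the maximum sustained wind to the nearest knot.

ΔP = 1008 − 987 = 21 hPa.
21^0.633 ≈ 6.870.
V ≈ 7 × 6.870 ≈ 48.1 kt.

48 kt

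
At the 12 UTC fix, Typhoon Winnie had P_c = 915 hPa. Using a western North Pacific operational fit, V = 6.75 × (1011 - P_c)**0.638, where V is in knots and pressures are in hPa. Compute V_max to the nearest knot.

124 kt

ΔP = 1011 − 915 = 96 hPa.
96^0.638 ≈ 18.395.
V ≈ 6.75 × 18.395 ≈ 124.2 kt.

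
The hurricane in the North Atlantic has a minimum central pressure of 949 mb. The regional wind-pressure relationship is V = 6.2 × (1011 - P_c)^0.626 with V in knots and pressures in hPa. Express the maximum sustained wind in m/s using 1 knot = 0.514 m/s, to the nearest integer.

ΔP = 1011 − 949 = 62 mb.
V ≈ 6.2 × 62^0.626 = 6.2 × 13.245 ≈ 82.116 kt.
82.116 × 0.514 ≈ 42.21 m/s → 42 m/s.

42 m/s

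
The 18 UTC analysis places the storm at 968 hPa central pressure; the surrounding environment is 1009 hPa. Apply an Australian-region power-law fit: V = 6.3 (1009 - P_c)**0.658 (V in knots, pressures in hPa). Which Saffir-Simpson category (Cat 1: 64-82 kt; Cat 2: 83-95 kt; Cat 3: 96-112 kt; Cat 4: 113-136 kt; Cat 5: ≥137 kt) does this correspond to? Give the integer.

ΔP = 1009 − 968 = 41 hPa.
V ≈ 6.3 × 41^0.658 = 6.3 × 11.51 ≈ 73 kt.
73 kt falls in the Category 1 band.

1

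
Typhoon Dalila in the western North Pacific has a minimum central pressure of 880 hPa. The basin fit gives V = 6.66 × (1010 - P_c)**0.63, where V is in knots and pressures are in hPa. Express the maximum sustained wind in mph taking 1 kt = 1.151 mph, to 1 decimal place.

ΔP = 1010 − 880 = 130 hPa.
V ≈ 6.66 × 130^0.63 = 6.66 × 21.468 ≈ 142.974 kt.
142.974 × 1.151 ≈ 164.56 mph → 164.6 mph.

164.6 mph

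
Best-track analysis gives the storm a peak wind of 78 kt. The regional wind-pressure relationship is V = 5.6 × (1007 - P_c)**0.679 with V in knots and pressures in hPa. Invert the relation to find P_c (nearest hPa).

ΔP = (V / 5.6)^(1/0.679) = (78/5.6)^1.473.
78/5.6 = 13.929; 13.929^1.473 ≈ 48.38 hPa.
P_c = 1007 − 48.38 = 958.62 ≈ 959 hPa.

959 hPa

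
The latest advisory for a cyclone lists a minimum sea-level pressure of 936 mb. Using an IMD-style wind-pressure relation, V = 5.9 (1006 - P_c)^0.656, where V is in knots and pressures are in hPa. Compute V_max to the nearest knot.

ΔP = 1006 − 936 = 70 mb.
70^0.656 ≈ 16.232.
V ≈ 5.9 × 16.232 ≈ 95.8 kt.

96 kt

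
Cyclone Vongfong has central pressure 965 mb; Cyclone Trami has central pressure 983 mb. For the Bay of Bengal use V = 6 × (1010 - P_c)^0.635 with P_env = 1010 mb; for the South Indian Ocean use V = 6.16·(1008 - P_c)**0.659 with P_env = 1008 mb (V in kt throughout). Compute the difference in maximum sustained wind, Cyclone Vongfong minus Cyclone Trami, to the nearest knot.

Cyclone Vongfong: ΔP = 45; V ≈ 6 × 45^0.635 ≈ 67.29 kt.
Cyclone Trami: ΔP = 25; V ≈ 6.16 × 25^0.659 ≈ 51.38 kt.
Difference ≈ 67.29 − 51.38 = 15.91 → 16 kt.

16 kt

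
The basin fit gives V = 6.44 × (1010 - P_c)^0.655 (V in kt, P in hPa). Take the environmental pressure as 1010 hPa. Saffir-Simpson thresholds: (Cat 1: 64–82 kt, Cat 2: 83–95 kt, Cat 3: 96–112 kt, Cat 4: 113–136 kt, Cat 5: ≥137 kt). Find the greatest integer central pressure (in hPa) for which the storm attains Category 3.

948 hPa

Category 3 begins at V = 96 kt.
Required ΔP = (96/6.44)^(1/0.655) = 14.907^1.527 ≈ 61.86 hPa.
P_c ≤ 1010 − 61.86 = 948.14, so the highest integer P_c is 948 hPa.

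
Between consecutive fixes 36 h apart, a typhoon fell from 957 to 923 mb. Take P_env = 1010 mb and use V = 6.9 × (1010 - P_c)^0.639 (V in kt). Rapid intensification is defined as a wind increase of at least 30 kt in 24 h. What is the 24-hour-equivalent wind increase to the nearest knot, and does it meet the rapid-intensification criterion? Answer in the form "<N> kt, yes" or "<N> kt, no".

V₁: ΔP = 53, V ≈ 6.9 × 53^0.639 ≈ 87.23 kt.
V₂: ΔP = 87, V ≈ 6.9 × 87^0.639 ≈ 119.73 kt.
ΔV over 36 h = 32.50 kt → 24 h equivalent = 32.50 × 24/36 ≈ 21.67 kt.
22 kt < 30 kt ⇒ not rapid intensification.

22 kt, no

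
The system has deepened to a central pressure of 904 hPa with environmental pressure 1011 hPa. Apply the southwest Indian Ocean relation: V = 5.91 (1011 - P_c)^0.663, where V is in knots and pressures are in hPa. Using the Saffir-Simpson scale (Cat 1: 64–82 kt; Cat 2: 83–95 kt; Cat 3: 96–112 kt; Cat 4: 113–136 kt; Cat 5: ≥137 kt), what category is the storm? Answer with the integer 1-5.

4

ΔP = 1011 − 904 = 107 hPa.
V ≈ 5.91 × 107^0.663 = 5.91 × 22.16 ≈ 131 kt.
131 kt falls in the Category 4 band.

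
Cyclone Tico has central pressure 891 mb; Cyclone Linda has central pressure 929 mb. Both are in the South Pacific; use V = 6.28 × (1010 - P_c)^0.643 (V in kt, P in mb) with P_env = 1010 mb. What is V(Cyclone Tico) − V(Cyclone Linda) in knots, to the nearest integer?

30 kt

Cyclone Tico: ΔP = 119; V ≈ 6.28 × 119^0.643 ≈ 135.69 kt.
Cyclone Linda: ΔP = 81; V ≈ 6.28 × 81^0.643 ≈ 105.95 kt.
Difference ≈ 135.69 − 105.95 = 29.74 → 30 kt.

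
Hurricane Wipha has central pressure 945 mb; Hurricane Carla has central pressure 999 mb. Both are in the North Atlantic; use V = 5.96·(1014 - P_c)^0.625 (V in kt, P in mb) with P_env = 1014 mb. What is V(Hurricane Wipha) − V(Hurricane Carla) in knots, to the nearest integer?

Hurricane Wipha: ΔP = 69; V ≈ 5.96 × 69^0.625 ≈ 84.05 kt.
Hurricane Carla: ΔP = 15; V ≈ 5.96 × 15^0.625 ≈ 32.38 kt.
Difference ≈ 84.05 − 32.38 = 51.67 → 52 kt.

52 kt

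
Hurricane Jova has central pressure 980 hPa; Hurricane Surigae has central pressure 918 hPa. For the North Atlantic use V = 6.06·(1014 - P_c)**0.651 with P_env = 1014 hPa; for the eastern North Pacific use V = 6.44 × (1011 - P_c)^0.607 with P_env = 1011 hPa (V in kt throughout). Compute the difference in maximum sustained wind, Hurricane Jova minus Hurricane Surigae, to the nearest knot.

Hurricane Jova: ΔP = 34; V ≈ 6.06 × 34^0.651 ≈ 60.18 kt.
Hurricane Surigae: ΔP = 93; V ≈ 6.44 × 93^0.607 ≈ 100.87 kt.
Difference ≈ 60.18 − 100.87 = -40.69 → -41 kt.

-41 kt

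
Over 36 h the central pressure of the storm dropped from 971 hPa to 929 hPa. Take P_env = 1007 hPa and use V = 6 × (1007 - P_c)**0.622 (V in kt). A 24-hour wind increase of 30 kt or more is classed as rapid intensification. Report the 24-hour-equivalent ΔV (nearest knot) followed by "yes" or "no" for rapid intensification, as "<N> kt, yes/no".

V₁: ΔP = 36, V ≈ 6 × 36^0.622 ≈ 55.74 kt.
V₂: ΔP = 78, V ≈ 6 × 78^0.622 ≈ 90.16 kt.
ΔV over 36 h = 34.42 kt → 24 h equivalent = 34.42 × 24/36 ≈ 22.95 kt.
23 kt < 30 kt ⇒ not rapid intensification.

23 kt, no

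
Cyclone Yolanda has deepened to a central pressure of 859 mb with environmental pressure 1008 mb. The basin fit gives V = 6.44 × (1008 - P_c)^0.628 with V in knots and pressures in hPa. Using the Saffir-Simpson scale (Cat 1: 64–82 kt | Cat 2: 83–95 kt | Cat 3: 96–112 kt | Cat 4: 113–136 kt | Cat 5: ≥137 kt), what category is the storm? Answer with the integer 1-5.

5

ΔP = 1008 − 859 = 149 mb.
V ≈ 6.44 × 149^0.628 = 6.44 × 23.16 ≈ 149 kt.
149 kt falls in the Category 5 band.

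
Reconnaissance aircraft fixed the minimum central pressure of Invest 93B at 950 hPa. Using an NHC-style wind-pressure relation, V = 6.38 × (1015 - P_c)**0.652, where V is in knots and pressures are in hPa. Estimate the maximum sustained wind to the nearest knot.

ΔP = 1015 − 950 = 65 hPa.
65^0.652 ≈ 15.206.
V ≈ 6.38 × 15.206 ≈ 97.0 kt.

97 kt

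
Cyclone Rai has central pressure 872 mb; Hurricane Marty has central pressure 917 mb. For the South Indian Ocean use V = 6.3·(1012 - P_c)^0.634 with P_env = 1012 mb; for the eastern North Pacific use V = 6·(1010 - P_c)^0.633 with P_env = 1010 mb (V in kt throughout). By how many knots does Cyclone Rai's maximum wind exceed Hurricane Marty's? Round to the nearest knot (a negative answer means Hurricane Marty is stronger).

Cyclone Rai: ΔP = 140; V ≈ 6.3 × 140^0.634 ≈ 144.54 kt.
Hurricane Marty: ΔP = 93; V ≈ 6 × 93^0.633 ≈ 105.73 kt.
Difference ≈ 144.54 − 105.73 = 38.81 → 39 kt.

39 kt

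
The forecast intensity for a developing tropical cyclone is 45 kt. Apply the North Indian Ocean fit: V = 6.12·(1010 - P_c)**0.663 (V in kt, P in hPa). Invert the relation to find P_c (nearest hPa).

ΔP = (V / 6.12)^(1/0.663) = (45/6.12)^1.508.
45/6.12 = 7.353; 7.353^1.508 ≈ 20.27 hPa.
P_c = 1010 − 20.27 = 989.73 ≈ 990 hPa.

990 hPa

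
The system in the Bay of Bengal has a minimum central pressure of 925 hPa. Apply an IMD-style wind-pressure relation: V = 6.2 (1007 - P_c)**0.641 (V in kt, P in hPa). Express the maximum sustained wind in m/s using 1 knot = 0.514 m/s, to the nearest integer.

54 m/s

ΔP = 1007 − 925 = 82 hPa.
V ≈ 6.2 × 82^0.641 = 6.2 × 16.856 ≈ 104.507 kt.
104.507 × 0.514 ≈ 53.72 m/s → 54 m/s.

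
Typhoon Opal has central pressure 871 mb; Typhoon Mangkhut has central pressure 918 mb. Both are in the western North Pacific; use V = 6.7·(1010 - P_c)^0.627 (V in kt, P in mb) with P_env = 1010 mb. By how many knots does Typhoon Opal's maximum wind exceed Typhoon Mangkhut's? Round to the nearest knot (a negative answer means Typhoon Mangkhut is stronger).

Typhoon Opal: ΔP = 139; V ≈ 6.7 × 139^0.627 ≈ 147.82 kt.
Typhoon Mangkhut: ΔP = 92; V ≈ 6.7 × 92^0.627 ≈ 114.12 kt.
Difference ≈ 147.82 − 114.12 = 33.70 → 34 kt.

34 kt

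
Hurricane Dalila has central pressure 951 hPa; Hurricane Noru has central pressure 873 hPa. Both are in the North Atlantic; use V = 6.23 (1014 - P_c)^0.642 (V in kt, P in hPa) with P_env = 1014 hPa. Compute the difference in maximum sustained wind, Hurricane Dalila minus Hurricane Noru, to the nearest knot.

-60 kt

Hurricane Dalila: ΔP = 63; V ≈ 6.23 × 63^0.642 ≈ 89.06 kt.
Hurricane Noru: ΔP = 141; V ≈ 6.23 × 141^0.642 ≈ 149.38 kt.
Difference ≈ 89.06 − 149.38 = -60.32 → -60 kt.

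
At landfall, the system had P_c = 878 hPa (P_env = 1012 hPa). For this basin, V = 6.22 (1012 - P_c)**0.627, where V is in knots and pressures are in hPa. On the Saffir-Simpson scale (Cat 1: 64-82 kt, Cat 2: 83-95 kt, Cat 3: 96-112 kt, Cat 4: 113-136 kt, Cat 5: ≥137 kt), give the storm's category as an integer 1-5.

4

ΔP = 1012 − 878 = 134 hPa.
V ≈ 6.22 × 134^0.627 = 6.22 × 21.56 ≈ 134 kt.
134 kt falls in the Category 4 band.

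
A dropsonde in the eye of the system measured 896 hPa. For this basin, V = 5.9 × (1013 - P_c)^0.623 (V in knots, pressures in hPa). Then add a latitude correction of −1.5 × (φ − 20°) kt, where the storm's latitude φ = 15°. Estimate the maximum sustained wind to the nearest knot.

122 kt

ΔP = 1013 − 896 = 117 hPa.
117^0.623 ≈ 19.430.
V ≈ 5.9 × 19.430 ≈ 114.6 kt.
Latitude correction: −1.5 × (15 − 20) = 7.5 kt.
Corrected V ≈ 122.1 kt → 122 kt.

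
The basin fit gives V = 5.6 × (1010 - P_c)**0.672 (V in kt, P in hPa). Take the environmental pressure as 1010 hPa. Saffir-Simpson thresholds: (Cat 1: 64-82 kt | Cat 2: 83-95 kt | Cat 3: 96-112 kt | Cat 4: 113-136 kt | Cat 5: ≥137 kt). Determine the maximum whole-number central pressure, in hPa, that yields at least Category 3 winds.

941 hPa

Category 3 begins at V = 96 kt.
Required ΔP = (96/5.6)^(1/0.672) = 17.143^1.488 ≈ 68.62 hPa.
P_c ≤ 1010 − 68.62 = 941.38, so the highest integer P_c is 941 hPa.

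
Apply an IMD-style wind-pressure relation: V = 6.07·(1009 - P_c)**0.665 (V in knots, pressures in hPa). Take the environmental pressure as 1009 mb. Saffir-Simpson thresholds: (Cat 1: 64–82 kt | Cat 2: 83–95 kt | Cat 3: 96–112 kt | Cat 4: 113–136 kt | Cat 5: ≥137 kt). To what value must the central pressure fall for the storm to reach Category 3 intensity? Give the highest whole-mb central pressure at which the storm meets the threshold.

945 mb

Category 3 begins at V = 96 kt.
Required ΔP = (96/6.07)^(1/0.665) = 15.815^1.504 ≈ 63.55 mb.
P_c ≤ 1009 − 63.55 = 945.45, so the highest integer P_c is 945 mb.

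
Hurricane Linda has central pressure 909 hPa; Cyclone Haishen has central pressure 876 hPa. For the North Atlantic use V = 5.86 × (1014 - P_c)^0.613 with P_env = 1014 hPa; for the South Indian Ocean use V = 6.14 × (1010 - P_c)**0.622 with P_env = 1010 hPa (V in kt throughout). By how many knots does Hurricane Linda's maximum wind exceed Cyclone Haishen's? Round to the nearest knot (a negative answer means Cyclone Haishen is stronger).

Hurricane Linda: ΔP = 105; V ≈ 5.86 × 105^0.613 ≈ 101.60 kt.
Cyclone Haishen: ΔP = 134; V ≈ 6.14 × 134^0.622 ≈ 129.19 kt.
Difference ≈ 101.60 − 129.19 = -27.59 → -28 kt.

-28 kt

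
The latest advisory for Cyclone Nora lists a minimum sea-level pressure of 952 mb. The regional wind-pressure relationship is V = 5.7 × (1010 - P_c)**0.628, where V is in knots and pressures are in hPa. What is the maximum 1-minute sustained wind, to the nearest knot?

ΔP = 1010 − 952 = 58 mb.
58^0.628 ≈ 12.807.
V ≈ 5.7 × 12.807 ≈ 73.0 kt.

73 kt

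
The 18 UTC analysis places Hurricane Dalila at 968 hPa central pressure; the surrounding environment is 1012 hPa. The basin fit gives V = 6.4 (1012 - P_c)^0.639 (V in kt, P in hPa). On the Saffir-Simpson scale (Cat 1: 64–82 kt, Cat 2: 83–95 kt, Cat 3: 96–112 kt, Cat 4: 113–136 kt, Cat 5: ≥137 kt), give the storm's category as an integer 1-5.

1

ΔP = 1012 − 968 = 44 hPa.
V ≈ 6.4 × 44^0.639 = 6.4 × 11.22 ≈ 72 kt.
72 kt falls in the Category 1 band.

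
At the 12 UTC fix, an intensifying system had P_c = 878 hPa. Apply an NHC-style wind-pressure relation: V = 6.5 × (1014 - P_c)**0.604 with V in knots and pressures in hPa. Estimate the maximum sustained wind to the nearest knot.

ΔP = 1014 − 878 = 136 hPa.
136^0.604 ≈ 19.438.
V ≈ 6.5 × 19.438 ≈ 126.3 kt.

126 kt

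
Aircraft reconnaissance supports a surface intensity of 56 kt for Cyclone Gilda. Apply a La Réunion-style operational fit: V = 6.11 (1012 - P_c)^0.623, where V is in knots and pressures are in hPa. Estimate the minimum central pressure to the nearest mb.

ΔP = (V / 6.11)^(1/0.623) = (56/6.11)^1.605.
56/6.11 = 9.165; 9.165^1.605 ≈ 35.02 mb.
P_c = 1012 − 35.02 = 976.98 ≈ 977 mb.

977 mb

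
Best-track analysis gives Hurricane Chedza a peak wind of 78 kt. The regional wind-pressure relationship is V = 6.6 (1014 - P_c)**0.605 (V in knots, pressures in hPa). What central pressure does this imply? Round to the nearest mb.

ΔP = (V / 6.6)^(1/0.605) = (78/6.6)^1.653.
78/6.6 = 11.818; 11.818^1.653 ≈ 59.27 mb.
P_c = 1014 − 59.27 = 954.73 ≈ 955 mb.

955 mb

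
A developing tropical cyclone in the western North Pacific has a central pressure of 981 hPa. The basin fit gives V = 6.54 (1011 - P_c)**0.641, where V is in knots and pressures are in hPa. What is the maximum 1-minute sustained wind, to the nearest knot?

58 kt

ΔP = 1011 − 981 = 30 hPa.
30^0.641 ≈ 8.848.
V ≈ 6.54 × 8.848 ≈ 57.9 kt.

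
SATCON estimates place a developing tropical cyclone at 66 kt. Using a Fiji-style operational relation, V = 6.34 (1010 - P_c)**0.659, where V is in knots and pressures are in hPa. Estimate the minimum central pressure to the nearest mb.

975 mb

ΔP = (V / 6.34)^(1/0.659) = (66/6.34)^1.517.
66/6.34 = 10.410; 10.410^1.517 ≈ 34.99 mb.
P_c = 1010 − 34.99 = 975.01 ≈ 975 mb.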